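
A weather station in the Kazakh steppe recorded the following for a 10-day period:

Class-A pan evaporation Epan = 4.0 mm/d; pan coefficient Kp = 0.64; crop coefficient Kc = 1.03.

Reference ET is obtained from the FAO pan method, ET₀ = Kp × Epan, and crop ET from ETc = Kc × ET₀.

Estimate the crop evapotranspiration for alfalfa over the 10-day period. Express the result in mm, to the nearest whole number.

26 mm

ET₀ = 0.64 × 4.0 = 2.5600 mm/d
ETc = Kc × ET₀ = 1.03 × 2.5600 = 2.6368 mm/d
Over 10 days: 2.6368 × 10 = 26.368 mm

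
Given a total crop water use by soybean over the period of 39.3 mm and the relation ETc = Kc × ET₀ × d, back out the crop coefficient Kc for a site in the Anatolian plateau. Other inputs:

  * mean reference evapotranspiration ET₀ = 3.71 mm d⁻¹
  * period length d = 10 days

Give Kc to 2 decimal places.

1.06

ETc = Kc × ET₀ × d  ⇒  Kc = ETc / (ET₀ × d)
Kc = 39.3 / (3.71 × 10) = 39.3 / 37.10 = 1.0593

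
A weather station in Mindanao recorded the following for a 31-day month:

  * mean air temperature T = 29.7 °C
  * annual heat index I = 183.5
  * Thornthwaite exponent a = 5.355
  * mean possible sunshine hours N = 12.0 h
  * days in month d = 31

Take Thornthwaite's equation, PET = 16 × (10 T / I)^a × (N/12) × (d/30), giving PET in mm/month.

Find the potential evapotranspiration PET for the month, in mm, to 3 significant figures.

10T/I = 10 × 29.7 / 183.5 = 1.6185
(10T/I)^a = 1.6185^5.355 = 13.1765
Uncorrected PET = 16 × 13.1765 = 210.824 mm
Correction = (N/12)(d/30) = (12.0/12)(31/30) = 1.0333
PET = 210.824 × 1.0333 = 217.844 mm/month

218 mm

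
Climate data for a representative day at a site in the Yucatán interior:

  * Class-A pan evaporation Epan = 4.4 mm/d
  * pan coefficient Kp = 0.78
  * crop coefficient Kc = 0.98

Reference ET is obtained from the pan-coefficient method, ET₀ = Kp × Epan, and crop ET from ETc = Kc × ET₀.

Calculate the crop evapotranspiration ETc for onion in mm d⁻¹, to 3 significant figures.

3.36 mm d⁻¹

ET₀ = 0.78 × 4.4 = 3.4320 mm/d
ETc = Kc × ET₀ = 0.98 × 3.4320 = 3.3634 mm/d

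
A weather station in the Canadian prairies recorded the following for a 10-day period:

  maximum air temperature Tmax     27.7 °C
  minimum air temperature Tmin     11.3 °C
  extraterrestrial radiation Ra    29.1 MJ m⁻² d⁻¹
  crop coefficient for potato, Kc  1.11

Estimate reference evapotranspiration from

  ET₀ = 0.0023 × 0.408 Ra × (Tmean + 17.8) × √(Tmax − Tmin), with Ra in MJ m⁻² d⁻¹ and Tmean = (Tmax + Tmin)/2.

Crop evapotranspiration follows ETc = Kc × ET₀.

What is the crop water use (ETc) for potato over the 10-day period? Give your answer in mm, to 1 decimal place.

Tmean = (27.7 + 11.3)/2 = 19.50 °C
0.408 Ra = 0.408 × 29.1 = 11.8728 mm/d equivalent
ET₀ = 0.0023 × 11.8728 × (19.50 + 17.8) × √16.4 = 0.0023 × 11.8728 × 37.30 × 4.0497 = 4.1249 mm/d
ETc = Kc × ET₀ = 1.11 × 4.1249 = 4.5786 mm/d
Over 10 days: 4.5786 × 10 = 45.786 mm

45.8 mm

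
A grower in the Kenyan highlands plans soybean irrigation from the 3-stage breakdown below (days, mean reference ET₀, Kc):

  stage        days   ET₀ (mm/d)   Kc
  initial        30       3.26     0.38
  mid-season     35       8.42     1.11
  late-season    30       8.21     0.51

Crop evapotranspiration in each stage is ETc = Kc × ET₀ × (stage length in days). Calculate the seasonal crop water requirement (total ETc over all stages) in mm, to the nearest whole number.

490 mm

initial: 0.38 × 3.26 × 30 = 37.16 mm
mid-season: 1.11 × 8.42 × 35 = 327.12 mm
late-season: 0.51 × 8.21 × 30 = 125.61 mm
Seasonal total = 489.89 mm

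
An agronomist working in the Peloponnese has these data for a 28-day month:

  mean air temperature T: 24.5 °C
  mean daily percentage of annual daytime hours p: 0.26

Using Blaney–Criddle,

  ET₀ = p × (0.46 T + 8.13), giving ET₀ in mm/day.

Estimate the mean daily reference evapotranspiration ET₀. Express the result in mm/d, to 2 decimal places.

ET₀ = 0.26 × (0.46 × 24.5 + 8.13) = 0.26 × 19.400 = 5.0440 mm/d

5.04 mm/d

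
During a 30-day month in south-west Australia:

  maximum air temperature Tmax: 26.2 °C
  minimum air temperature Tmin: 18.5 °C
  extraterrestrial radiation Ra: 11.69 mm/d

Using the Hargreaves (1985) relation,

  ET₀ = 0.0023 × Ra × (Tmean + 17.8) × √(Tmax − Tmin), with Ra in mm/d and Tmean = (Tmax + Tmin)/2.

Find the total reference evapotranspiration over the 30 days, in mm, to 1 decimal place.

Tmean = (26.2 + 18.5)/2 = 22.35 °C
ET₀ = 0.0023 × 11.69 × (22.35 + 17.8) × √7.7 = 0.0023 × 11.69 × 40.15 × 2.7749 = 2.9955 mm/d
Over 30 days: 2.9955 × 30 = 89.865 mm

89.9 mm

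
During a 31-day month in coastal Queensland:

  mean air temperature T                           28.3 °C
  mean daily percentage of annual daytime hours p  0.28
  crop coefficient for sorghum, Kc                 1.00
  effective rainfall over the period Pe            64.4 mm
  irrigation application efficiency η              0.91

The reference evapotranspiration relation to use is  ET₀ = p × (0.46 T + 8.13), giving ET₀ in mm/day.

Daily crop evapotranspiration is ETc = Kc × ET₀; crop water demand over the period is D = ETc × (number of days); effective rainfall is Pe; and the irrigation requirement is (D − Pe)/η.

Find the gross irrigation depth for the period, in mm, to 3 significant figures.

ET₀ = 0.28 × (0.46 × 28.3 + 8.13) = 0.28 × 21.148 = 5.9214 mm/d
ETc = Kc × ET₀ = 1.00 × 5.9214 = 5.9214 mm/d
Crop demand D = ETc × 31 d = 5.9214 × 31 = 183.563 mm
D − Pe = 183.563 − 64.4 = 119.163 mm
Gross irrigation = 119.163 / 0.91 = 130.948 mm

131 mm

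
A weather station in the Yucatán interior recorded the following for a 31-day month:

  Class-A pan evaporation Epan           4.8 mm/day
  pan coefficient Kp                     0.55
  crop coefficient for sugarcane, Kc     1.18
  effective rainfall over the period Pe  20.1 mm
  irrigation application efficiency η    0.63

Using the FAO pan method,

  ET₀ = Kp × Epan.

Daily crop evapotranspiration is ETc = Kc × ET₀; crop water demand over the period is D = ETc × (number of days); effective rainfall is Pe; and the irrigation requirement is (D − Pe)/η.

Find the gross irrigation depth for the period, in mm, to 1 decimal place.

ET₀ = 0.55 × 4.8 = 2.6400 mm/d
ETc = Kc × ET₀ = 1.18 × 2.6400 = 3.1152 mm/d
Crop demand D = ETc × 31 d = 3.1152 × 31 = 96.571 mm
D − Pe = 96.571 − 20.1 = 76.471 mm
Gross irrigation = 76.471 / 0.63 = 121.383 mm

121.4 mm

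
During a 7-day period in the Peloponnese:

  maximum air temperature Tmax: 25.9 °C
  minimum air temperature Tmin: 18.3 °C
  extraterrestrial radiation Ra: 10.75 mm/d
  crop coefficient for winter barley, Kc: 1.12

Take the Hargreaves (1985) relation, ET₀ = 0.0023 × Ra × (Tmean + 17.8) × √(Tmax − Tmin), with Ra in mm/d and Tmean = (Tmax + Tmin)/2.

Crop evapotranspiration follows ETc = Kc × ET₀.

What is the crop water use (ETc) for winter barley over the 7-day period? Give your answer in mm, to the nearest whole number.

Tmean = (25.9 + 18.3)/2 = 22.10 °C
ET₀ = 0.0023 × 10.75 × (22.10 + 17.8) × √7.6 = 0.0023 × 10.75 × 39.90 × 2.7568 = 2.7197 mm/d
ETc = Kc × ET₀ = 1.12 × 2.7197 = 3.0461 mm/d
Over 7 days: 3.0461 × 7 = 21.323 mm

21 mm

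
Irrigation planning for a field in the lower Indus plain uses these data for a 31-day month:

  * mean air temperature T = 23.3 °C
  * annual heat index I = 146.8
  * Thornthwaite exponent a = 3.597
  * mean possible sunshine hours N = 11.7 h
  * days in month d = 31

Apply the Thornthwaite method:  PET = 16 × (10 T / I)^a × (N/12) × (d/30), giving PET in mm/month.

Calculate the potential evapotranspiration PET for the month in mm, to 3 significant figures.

10T/I = 10 × 23.3 / 146.8 = 1.5872
(10T/I)^a = 1.5872^3.597 = 5.2683
Uncorrected PET = 16 × 5.2683 = 84.293 mm
Correction = (N/12)(d/30) = (11.7/12)(31/30) = 1.0075
PET = 84.293 × 1.0075 = 84.925 mm/month

84.9 mm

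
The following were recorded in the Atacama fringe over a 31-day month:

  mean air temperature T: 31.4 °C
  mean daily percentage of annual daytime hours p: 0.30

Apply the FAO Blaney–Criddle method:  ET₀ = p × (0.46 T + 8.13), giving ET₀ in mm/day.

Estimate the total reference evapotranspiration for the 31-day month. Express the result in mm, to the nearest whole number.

ET₀ = 0.30 × (0.46 × 31.4 + 8.13) = 0.30 × 22.574 = 6.7722 mm/d
Monthly total = 6.7722 × 31 = 209.938 mm

210 mm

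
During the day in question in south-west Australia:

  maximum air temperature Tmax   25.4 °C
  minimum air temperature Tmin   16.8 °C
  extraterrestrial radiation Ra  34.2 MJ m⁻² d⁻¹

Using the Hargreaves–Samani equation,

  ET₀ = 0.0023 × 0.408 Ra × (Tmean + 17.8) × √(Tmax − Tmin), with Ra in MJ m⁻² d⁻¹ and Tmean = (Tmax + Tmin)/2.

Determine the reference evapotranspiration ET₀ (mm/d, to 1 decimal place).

3.7 mm/d

Tmean = (25.4 + 16.8)/2 = 21.10 °C
0.408 Ra = 0.408 × 34.2 = 13.9536 mm/d equivalent
ET₀ = 0.0023 × 13.9536 × (21.10 + 17.8) × √8.6 = 0.0023 × 13.9536 × 38.90 × 2.9326 = 3.6611 mm/d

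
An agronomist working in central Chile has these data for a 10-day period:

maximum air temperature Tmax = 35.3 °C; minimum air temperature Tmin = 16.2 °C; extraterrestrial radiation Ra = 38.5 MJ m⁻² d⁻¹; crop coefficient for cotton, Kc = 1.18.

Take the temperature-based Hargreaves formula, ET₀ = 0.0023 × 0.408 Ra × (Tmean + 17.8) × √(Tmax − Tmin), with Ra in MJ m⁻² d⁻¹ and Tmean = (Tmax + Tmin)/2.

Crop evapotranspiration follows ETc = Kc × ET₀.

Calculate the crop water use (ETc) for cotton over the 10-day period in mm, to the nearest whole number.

Tmean = (35.3 + 16.2)/2 = 25.75 °C
0.408 Ra = 0.408 × 38.5 = 15.7080 mm/d equivalent
ET₀ = 0.0023 × 15.7080 × (25.75 + 17.8) × √19.1 = 0.0023 × 15.7080 × 43.55 × 4.3704 = 6.8764 mm/d
ETc = Kc × ET₀ = 1.18 × 6.8764 = 8.1142 mm/d
Over 10 days: 8.1142 × 10 = 81.142 mm

81 mm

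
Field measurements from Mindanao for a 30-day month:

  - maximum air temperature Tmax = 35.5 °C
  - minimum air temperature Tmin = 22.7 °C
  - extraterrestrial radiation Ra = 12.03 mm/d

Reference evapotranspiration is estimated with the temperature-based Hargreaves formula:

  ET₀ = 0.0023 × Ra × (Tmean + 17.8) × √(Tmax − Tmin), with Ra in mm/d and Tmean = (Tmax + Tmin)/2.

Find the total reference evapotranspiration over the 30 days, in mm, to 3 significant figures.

Tmean = (35.5 + 22.7)/2 = 29.10 °C
ET₀ = 0.0023 × 12.03 × (29.10 + 17.8) × √12.8 = 0.0023 × 12.03 × 46.90 × 3.5777 = 4.6427 mm/d
Over 30 days: 4.6427 × 30 = 139.281 mm

139 mm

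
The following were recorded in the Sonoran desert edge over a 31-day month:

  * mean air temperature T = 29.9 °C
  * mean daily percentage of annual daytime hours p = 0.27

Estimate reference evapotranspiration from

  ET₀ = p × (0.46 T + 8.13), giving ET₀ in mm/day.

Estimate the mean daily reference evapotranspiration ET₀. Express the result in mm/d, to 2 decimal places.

ET₀ = 0.27 × (0.46 × 29.9 + 8.13) = 0.27 × 21.884 = 5.9087 mm/d

5.91 mm/d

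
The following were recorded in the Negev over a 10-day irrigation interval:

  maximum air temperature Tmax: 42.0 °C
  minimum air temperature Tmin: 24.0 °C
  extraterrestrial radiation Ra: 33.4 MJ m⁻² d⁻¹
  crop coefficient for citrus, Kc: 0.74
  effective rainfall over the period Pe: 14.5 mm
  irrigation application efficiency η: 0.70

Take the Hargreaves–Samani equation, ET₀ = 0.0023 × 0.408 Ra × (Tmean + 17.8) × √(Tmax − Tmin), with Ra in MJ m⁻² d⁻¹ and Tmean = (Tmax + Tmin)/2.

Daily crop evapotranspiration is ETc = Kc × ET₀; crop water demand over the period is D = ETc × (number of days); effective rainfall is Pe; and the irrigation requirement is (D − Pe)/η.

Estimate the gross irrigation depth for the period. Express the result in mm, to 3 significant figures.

50.7 mm

Tmean = (42.0 + 24.0)/2 = 33.00 °C
0.408 Ra = 0.408 × 33.4 = 13.6272 mm/d equivalent
ET₀ = 0.0023 × 13.6272 × (33.00 + 17.8) × √18.0 = 0.0023 × 13.6272 × 50.80 × 4.2426 = 6.7551 mm/d
ETc = Kc × ET₀ = 0.74 × 6.7551 = 4.9988 mm/d
Crop demand D = ETc × 10 d = 4.9988 × 10 = 49.988 mm
D − Pe = 49.988 − 14.5 = 35.488 mm
Gross irrigation = 35.488 / 0.70 = 50.697 mm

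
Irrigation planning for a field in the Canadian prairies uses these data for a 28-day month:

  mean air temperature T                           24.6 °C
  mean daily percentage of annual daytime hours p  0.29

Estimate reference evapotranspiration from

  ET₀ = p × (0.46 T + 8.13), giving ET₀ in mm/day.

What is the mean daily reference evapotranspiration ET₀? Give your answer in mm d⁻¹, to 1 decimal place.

5.6 mm d⁻¹

ET₀ = 0.29 × (0.46 × 24.6 + 8.13) = 0.29 × 19.446 = 5.6393 mm/d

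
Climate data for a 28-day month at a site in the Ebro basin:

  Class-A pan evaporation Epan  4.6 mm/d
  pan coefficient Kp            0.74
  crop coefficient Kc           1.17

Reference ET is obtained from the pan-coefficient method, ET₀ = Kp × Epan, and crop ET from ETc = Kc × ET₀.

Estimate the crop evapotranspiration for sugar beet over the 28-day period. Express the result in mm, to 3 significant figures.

ET₀ = 0.74 × 4.6 = 3.4040 mm/d
ETc = Kc × ET₀ = 1.17 × 3.4040 = 3.9827 mm/d
Over 28 days: 3.9827 × 28 = 111.516 mm

112 mm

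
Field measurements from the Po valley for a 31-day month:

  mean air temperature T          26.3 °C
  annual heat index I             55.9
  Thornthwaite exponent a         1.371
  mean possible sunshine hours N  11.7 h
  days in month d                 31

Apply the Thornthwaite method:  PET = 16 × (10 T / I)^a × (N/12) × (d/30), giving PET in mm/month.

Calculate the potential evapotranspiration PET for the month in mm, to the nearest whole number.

10T/I = 10 × 26.3 / 55.9 = 4.7048
(10T/I)^a = 4.7048^1.371 = 8.3571
Uncorrected PET = 16 × 8.3571 = 133.714 mm
Correction = (N/12)(d/30) = (11.7/12)(31/30) = 1.0075
PET = 133.714 × 1.0075 = 134.717 mm/month

135 mm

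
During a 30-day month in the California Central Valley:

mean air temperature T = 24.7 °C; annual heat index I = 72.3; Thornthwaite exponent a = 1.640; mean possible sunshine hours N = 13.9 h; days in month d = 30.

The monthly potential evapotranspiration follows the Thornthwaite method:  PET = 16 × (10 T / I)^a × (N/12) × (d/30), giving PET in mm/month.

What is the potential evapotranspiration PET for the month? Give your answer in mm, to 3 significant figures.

10T/I = 10 × 24.7 / 72.3 = 3.4163
(10T/I)^a = 3.4163^1.640 = 7.4995
Uncorrected PET = 16 × 7.4995 = 119.992 mm
Correction = (N/12)(d/30) = (13.9/12)(30/30) = 1.1583
PET = 119.992 × 1.1583 = 138.987 mm/month

139 mm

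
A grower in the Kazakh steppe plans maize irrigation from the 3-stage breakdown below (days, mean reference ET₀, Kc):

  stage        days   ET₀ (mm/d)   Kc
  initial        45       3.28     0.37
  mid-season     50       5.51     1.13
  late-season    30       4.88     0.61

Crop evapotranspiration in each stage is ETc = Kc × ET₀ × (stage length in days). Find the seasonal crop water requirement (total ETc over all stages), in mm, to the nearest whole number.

initial: 0.37 × 3.28 × 45 = 54.61 mm
mid-season: 1.13 × 5.51 × 50 = 311.32 mm
late-season: 0.61 × 4.88 × 30 = 89.30 mm
Seasonal total = 455.23 mm

455 mm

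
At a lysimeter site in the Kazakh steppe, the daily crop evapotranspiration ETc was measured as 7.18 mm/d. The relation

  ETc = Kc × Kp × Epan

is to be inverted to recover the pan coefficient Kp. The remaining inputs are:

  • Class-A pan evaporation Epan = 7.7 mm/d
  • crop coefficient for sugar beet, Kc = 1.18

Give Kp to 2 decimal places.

ETc = Kc × Kp × Epan  ⇒  Kp = ETc / (Kc × Epan)
Kp = 7.18 / (1.18 × 7.7) = 7.18 / 9.086 = 0.7902

0.79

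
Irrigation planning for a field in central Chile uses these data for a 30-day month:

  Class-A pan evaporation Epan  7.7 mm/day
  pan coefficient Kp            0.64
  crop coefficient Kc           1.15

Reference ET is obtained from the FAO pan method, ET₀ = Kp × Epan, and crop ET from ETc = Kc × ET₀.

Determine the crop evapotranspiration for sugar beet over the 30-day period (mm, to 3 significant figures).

170 mm

ET₀ = 0.64 × 7.7 = 4.9280 mm/d
ETc = Kc × ET₀ = 1.15 × 4.9280 = 5.6672 mm/d
Over 30 days: 5.6672 × 30 = 170.016 mm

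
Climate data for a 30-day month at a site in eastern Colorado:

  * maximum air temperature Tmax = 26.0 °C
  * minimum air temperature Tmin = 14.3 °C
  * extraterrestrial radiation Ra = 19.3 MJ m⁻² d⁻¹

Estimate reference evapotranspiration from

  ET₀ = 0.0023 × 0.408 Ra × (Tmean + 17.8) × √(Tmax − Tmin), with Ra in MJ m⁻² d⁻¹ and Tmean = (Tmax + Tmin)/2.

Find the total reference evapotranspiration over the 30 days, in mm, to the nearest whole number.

71 mm

Tmean = (26.0 + 14.3)/2 = 20.15 °C
0.408 Ra = 0.408 × 19.3 = 7.8744 mm/d equivalent
ET₀ = 0.0023 × 7.8744 × (20.15 + 17.8) × √11.7 = 0.0023 × 7.8744 × 37.95 × 3.4205 = 2.3510 mm/d
Over 30 days: 2.3510 × 30 = 70.530 mm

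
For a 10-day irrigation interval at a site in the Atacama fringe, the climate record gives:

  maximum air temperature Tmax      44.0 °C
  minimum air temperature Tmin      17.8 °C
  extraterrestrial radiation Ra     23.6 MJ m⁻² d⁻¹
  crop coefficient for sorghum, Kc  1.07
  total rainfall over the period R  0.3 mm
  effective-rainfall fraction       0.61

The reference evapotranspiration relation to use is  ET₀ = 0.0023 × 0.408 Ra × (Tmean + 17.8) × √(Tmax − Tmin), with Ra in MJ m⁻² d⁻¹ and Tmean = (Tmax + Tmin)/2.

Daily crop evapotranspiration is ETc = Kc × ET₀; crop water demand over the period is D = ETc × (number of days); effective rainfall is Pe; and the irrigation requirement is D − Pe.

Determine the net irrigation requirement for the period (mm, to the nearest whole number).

Tmean = (44.0 + 17.8)/2 = 30.90 °C
0.408 Ra = 0.408 × 23.6 = 9.6288 mm/d equivalent
ET₀ = 0.0023 × 9.6288 × (30.90 + 17.8) × √26.2 = 0.0023 × 9.6288 × 48.70 × 5.1186 = 5.5205 mm/d
ETc = Kc × ET₀ = 1.07 × 5.5205 = 5.9069 mm/d
Crop demand D = ETc × 10 d = 5.9069 × 10 = 59.069 mm
Pe = 0.61 × 0.3 = 0.183 mm
D − Pe = 59.069 − 0.183 = 58.886 mm

59 mm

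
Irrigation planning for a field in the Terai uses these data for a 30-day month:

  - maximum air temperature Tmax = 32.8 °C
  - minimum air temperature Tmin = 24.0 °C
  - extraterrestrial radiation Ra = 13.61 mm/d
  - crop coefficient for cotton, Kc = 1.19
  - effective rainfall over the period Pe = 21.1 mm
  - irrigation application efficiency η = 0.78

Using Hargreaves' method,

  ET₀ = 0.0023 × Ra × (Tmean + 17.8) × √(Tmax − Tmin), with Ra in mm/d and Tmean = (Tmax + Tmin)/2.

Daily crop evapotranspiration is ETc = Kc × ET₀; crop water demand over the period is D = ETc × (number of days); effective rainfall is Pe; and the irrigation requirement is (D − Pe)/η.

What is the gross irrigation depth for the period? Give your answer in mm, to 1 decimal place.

169.3 mm

Tmean = (32.8 + 24.0)/2 = 28.40 °C
ET₀ = 0.0023 × 13.61 × (28.40 + 17.8) × √8.8 = 0.0023 × 13.61 × 46.20 × 2.9665 = 4.2901 mm/d
ETc = Kc × ET₀ = 1.19 × 4.2901 = 5.1052 mm/d
Crop demand D = ETc × 30 d = 5.1052 × 30 = 153.156 mm
D − Pe = 153.156 − 21.1 = 132.056 mm
Gross irrigation = 132.056 / 0.78 = 169.303 mm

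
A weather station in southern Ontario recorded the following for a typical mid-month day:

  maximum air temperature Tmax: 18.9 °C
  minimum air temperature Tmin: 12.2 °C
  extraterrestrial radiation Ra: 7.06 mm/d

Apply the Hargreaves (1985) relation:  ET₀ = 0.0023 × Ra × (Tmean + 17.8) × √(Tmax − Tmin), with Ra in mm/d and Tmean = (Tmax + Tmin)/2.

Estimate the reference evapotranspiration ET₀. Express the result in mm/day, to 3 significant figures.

1.40 mm/day

Tmean = (18.9 + 12.2)/2 = 15.55 °C
ET₀ = 0.0023 × 7.06 × (15.55 + 17.8) × √6.7 = 0.0023 × 7.06 × 33.35 × 2.5884 = 1.4017 mm/d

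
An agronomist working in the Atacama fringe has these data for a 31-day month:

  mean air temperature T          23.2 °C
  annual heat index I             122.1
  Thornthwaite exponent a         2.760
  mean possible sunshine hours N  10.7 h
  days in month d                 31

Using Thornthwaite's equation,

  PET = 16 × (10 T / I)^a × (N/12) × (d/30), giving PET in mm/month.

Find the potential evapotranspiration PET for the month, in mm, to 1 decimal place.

10T/I = 10 × 23.2 / 122.1 = 1.9001
(10T/I)^a = 1.9001^2.760 = 5.8806
Uncorrected PET = 16 × 5.8806 = 94.090 mm
Correction = (N/12)(d/30) = (10.7/12)(31/30) = 0.9214
PET = 94.090 × 0.9214 = 86.695 mm/month

86.7 mm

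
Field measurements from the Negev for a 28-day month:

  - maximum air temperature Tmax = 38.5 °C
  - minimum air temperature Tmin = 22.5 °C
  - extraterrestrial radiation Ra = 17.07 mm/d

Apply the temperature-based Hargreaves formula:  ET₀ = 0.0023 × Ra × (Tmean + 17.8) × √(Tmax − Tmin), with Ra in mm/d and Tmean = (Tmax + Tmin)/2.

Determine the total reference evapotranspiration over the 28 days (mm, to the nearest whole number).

212 mm

Tmean = (38.5 + 22.5)/2 = 30.50 °C
ET₀ = 0.0023 × 17.07 × (30.50 + 17.8) × √16.0 = 0.0023 × 17.07 × 48.30 × 4.0000 = 7.5852 mm/d
Over 28 days: 7.5852 × 28 = 212.386 mm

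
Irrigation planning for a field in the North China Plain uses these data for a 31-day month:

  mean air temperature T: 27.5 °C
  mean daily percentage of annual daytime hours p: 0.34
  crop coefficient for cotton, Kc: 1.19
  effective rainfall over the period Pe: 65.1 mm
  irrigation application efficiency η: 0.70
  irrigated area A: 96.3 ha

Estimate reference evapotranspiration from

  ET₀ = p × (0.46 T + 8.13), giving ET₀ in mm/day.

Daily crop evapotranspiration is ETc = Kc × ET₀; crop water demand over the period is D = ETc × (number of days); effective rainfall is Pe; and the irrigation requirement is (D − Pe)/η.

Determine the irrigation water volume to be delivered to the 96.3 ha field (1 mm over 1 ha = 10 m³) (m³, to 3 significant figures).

269000 m³

ET₀ = 0.34 × (0.46 × 27.5 + 8.13) = 0.34 × 20.780 = 7.0652 mm/d
ETc = Kc × ET₀ = 1.19 × 7.0652 = 8.4076 mm/d
Crop demand D = ETc × 31 d = 8.4076 × 31 = 260.636 mm
D − Pe = 260.636 − 65.1 = 195.536 mm
Gross irrigation = 195.536 / 0.70 = 279.337 mm
Volume = 279.337 mm × 96.3 ha × 10 = 269001.5 m³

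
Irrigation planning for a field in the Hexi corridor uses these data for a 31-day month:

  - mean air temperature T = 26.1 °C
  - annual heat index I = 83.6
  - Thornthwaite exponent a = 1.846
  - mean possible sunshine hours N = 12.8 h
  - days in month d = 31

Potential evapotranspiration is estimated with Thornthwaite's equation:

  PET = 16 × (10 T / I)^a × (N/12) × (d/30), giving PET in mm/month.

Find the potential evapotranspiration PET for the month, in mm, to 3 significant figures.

10T/I = 10 × 26.1 / 83.6 = 3.1220
(10T/I)^a = 3.1220^1.846 = 8.1794
Uncorrected PET = 16 × 8.1794 = 130.870 mm
Correction = (N/12)(d/30) = (12.8/12)(31/30) = 1.1022
PET = 130.870 × 1.1022 = 144.245 mm/month

144 mm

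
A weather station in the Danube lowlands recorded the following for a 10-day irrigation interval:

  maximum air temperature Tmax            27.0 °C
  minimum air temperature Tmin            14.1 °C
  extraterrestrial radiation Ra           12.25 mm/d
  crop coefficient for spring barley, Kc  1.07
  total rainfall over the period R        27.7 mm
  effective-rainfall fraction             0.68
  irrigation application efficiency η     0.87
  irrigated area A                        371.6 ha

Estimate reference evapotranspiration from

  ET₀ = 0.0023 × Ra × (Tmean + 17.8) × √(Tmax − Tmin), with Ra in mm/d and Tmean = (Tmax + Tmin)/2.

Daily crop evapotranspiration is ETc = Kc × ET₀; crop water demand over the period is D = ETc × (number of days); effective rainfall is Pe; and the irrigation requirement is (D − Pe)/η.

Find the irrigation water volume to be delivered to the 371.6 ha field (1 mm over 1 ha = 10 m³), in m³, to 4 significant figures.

96910 m³

Tmean = (27.0 + 14.1)/2 = 20.55 °C
ET₀ = 0.0023 × 12.25 × (20.55 + 17.8) × √12.9 = 0.0023 × 12.25 × 38.35 × 3.5917 = 3.8809 mm/d
ETc = Kc × ET₀ = 1.07 × 3.8809 = 4.1526 mm/d
Crop demand D = ETc × 10 d = 4.1526 × 10 = 41.526 mm
Pe = 0.68 × 27.7 = 18.836 mm
D − Pe = 41.526 − 18.836 = 22.690 mm
Gross irrigation = 22.690 / 0.87 = 26.080 mm
Volume = 26.080 mm × 371.6 ha × 10 = 96913.3 m³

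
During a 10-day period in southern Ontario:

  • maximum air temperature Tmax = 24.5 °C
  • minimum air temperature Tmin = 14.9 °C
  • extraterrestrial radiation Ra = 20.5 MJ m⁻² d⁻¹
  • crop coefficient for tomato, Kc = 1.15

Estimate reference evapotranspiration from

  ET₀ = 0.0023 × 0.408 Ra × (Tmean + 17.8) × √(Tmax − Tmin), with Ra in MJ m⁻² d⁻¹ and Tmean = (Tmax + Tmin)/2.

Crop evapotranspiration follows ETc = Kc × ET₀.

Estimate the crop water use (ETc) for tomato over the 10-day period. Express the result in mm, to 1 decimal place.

Tmean = (24.5 + 14.9)/2 = 19.70 °C
0.408 Ra = 0.408 × 20.5 = 8.3640 mm/d equivalent
ET₀ = 0.0023 × 8.3640 × (19.70 + 17.8) × √9.6 = 0.0023 × 8.3640 × 37.50 × 3.0984 = 2.2352 mm/d
ETc = Kc × ET₀ = 1.15 × 2.2352 = 2.5705 mm/d
Over 10 days: 2.5705 × 10 = 25.705 mm

25.7 mm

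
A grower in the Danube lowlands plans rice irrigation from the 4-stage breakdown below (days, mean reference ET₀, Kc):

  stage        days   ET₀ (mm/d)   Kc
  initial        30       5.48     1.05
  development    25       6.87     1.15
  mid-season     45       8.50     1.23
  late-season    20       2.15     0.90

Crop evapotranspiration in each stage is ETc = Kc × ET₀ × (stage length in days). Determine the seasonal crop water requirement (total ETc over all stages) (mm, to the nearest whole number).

initial: 1.05 × 5.48 × 30 = 172.62 mm
development: 1.15 × 6.87 × 25 = 197.51 mm
mid-season: 1.23 × 8.50 × 45 = 470.48 mm
late-season: 0.90 × 2.15 × 20 = 38.70 mm
Seasonal total = 879.31 mm

879 mm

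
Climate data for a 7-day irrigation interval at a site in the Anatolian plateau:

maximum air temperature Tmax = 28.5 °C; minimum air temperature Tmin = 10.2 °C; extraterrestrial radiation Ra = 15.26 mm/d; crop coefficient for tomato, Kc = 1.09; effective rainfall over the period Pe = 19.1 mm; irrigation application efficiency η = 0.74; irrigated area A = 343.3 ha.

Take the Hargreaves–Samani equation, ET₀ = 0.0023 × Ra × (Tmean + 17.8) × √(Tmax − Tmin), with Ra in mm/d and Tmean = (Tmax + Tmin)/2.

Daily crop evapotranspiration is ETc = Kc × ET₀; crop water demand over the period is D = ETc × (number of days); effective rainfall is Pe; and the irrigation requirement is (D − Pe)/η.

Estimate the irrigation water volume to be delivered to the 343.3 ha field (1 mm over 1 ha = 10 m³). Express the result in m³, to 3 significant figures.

109000 m³

Tmean = (28.5 + 10.2)/2 = 19.35 °C
ET₀ = 0.0023 × 15.26 × (19.35 + 17.8) × √18.3 = 0.0023 × 15.26 × 37.15 × 4.2778 = 5.5778 mm/d
ETc = Kc × ET₀ = 1.09 × 5.5778 = 6.0798 mm/d
Crop demand D = ETc × 7 d = 6.0798 × 7 = 42.559 mm
D − Pe = 42.559 − 19.1 = 23.459 mm
Gross irrigation = 23.459 / 0.74 = 31.701 mm
Volume = 31.701 mm × 343.3 ha × 10 = 108829.5 m³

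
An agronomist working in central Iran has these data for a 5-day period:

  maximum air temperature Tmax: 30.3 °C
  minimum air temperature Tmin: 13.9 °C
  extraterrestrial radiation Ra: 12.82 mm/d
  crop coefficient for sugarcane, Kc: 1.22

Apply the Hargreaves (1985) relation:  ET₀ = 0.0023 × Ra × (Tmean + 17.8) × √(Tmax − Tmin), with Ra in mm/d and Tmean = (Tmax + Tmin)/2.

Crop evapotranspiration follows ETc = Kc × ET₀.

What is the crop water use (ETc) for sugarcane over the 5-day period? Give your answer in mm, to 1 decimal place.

Tmean = (30.3 + 13.9)/2 = 22.10 °C
ET₀ = 0.0023 × 12.82 × (22.10 + 17.8) × √16.4 = 0.0023 × 12.82 × 39.90 × 4.0497 = 4.7644 mm/d
ETc = Kc × ET₀ = 1.22 × 4.7644 = 5.8126 mm/d
Over 5 days: 5.8126 × 5 = 29.063 mm

29.1 mm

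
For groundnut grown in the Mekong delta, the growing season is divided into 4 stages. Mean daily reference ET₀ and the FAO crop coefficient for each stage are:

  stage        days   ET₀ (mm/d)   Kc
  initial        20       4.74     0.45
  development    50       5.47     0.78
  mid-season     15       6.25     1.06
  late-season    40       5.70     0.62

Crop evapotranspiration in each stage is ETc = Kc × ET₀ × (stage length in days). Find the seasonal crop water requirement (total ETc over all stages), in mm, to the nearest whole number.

497 mm

initial: 0.45 × 4.74 × 20 = 42.66 mm
development: 0.78 × 5.47 × 50 = 213.33 mm
mid-season: 1.06 × 6.25 × 15 = 99.38 mm
late-season: 0.62 × 5.70 × 40 = 141.36 mm
Seasonal total = 496.73 mm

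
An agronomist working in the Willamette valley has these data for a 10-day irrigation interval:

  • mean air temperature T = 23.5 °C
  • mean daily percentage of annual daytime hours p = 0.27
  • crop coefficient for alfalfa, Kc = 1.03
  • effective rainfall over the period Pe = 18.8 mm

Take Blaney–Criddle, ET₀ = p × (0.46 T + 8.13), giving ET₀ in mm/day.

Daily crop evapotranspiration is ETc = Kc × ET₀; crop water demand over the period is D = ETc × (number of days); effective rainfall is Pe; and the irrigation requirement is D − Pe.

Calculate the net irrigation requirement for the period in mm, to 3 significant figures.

33.9 mm

ET₀ = 0.27 × (0.46 × 23.5 + 8.13) = 0.27 × 18.940 = 5.1138 mm/d
ETc = Kc × ET₀ = 1.03 × 5.1138 = 5.2672 mm/d
Crop demand D = ETc × 10 d = 5.2672 × 10 = 52.672 mm
D − Pe = 52.672 − 18.8 = 33.872 mm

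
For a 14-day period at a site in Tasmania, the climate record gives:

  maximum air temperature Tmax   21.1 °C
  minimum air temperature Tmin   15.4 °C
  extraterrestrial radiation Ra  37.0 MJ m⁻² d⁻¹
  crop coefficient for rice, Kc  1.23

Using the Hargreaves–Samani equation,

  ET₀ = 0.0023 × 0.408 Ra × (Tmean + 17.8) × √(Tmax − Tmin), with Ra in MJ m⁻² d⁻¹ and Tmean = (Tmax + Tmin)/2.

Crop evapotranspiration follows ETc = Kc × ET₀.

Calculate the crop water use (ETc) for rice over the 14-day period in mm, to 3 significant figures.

Tmean = (21.1 + 15.4)/2 = 18.25 °C
0.408 Ra = 0.408 × 37.0 = 15.0960 mm/d equivalent
ET₀ = 0.0023 × 15.0960 × (18.25 + 17.8) × √5.7 = 0.0023 × 15.0960 × 36.05 × 2.3875 = 2.9884 mm/d
ETc = Kc × ET₀ = 1.23 × 2.9884 = 3.6757 mm/d
Over 14 days: 3.6757 × 14 = 51.460 mm

51.5 mm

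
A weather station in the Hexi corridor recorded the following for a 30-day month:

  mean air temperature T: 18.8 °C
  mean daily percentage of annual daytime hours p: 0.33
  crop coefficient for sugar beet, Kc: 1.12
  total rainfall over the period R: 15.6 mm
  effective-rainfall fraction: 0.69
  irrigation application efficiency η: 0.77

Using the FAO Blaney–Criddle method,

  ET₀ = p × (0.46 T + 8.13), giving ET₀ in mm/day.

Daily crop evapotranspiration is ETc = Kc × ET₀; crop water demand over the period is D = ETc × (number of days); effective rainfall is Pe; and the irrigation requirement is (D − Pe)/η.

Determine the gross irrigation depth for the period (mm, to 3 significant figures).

228 mm

ET₀ = 0.33 × (0.46 × 18.8 + 8.13) = 0.33 × 16.778 = 5.5367 mm/d
ETc = Kc × ET₀ = 1.12 × 5.5367 = 6.2011 mm/d
Crop demand D = ETc × 30 d = 6.2011 × 30 = 186.033 mm
Pe = 0.69 × 15.6 = 10.764 mm
D − Pe = 186.033 − 10.764 = 175.269 mm
Gross irrigation = 175.269 / 0.77 = 227.622 mm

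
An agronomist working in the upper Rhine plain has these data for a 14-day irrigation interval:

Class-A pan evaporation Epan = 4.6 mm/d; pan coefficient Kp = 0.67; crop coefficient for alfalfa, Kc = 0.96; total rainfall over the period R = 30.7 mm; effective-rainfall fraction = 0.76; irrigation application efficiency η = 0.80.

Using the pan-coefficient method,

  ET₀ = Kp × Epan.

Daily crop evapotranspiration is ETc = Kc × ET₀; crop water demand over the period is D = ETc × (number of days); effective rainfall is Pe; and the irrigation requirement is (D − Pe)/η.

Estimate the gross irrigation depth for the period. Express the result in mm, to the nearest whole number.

ET₀ = 0.67 × 4.6 = 3.0820 mm/d
ETc = Kc × ET₀ = 0.96 × 3.0820 = 2.9587 mm/d
Crop demand D = ETc × 14 d = 2.9587 × 14 = 41.422 mm
Pe = 0.76 × 30.7 = 23.332 mm
D − Pe = 41.422 − 23.332 = 18.090 mm
Gross irrigation = 18.090 / 0.80 = 22.613 mm

23 mm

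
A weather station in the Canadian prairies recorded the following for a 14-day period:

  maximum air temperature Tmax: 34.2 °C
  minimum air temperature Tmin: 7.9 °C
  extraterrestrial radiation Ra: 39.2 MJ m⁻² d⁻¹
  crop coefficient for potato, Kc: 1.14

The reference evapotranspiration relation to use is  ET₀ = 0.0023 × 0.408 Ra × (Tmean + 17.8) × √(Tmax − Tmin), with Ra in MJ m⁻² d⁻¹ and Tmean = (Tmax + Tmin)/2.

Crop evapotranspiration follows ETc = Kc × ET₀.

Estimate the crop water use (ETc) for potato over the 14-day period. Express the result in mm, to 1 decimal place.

Tmean = (34.2 + 7.9)/2 = 21.05 °C
0.408 Ra = 0.408 × 39.2 = 15.9936 mm/d equivalent
ET₀ = 0.0023 × 15.9936 × (21.05 + 17.8) × √26.3 = 0.0023 × 15.9936 × 38.85 × 5.1284 = 7.3290 mm/d
ETc = Kc × ET₀ = 1.14 × 7.3290 = 8.3551 mm/d
Over 14 days: 8.3551 × 14 = 116.971 mm

117.0 mm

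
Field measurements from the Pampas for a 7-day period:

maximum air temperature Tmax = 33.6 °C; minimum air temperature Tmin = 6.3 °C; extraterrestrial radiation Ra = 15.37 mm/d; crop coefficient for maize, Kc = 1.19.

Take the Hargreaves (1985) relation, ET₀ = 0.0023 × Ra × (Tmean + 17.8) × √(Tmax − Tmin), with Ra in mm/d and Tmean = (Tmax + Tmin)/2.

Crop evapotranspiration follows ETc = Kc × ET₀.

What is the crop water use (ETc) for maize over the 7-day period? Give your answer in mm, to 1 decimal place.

58.1 mm

Tmean = (33.6 + 6.3)/2 = 19.95 °C
ET₀ = 0.0023 × 15.37 × (19.95 + 17.8) × √27.3 = 0.0023 × 15.37 × 37.75 × 5.2249 = 6.9726 mm/d
ETc = Kc × ET₀ = 1.19 × 6.9726 = 8.2974 mm/d
Over 7 days: 8.2974 × 7 = 58.082 mm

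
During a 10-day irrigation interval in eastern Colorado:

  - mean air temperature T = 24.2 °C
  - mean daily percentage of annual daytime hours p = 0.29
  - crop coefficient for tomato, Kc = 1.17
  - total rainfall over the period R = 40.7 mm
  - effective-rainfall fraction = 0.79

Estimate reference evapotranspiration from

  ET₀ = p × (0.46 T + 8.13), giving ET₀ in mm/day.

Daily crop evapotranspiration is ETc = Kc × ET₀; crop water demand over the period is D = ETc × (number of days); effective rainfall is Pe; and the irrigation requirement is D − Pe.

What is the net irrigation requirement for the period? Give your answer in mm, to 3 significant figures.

33.2 mm

ET₀ = 0.29 × (0.46 × 24.2 + 8.13) = 0.29 × 19.262 = 5.5860 mm/d
ETc = Kc × ET₀ = 1.17 × 5.5860 = 6.5356 mm/d
Crop demand D = ETc × 10 d = 6.5356 × 10 = 65.356 mm
Pe = 0.79 × 40.7 = 32.153 mm
D − Pe = 65.356 − 32.153 = 33.203 mm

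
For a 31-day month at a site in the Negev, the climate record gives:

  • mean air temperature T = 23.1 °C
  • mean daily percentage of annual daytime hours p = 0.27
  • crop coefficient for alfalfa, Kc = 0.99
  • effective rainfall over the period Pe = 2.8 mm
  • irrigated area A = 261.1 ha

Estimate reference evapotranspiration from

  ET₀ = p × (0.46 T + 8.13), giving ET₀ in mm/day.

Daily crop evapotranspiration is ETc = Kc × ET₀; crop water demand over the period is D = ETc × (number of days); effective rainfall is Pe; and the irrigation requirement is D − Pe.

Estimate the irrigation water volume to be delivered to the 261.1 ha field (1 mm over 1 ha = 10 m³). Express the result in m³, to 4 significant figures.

ET₀ = 0.27 × (0.46 × 23.1 + 8.13) = 0.27 × 18.756 = 5.0641 mm/d
ETc = Kc × ET₀ = 0.99 × 5.0641 = 5.0135 mm/d
Crop demand D = ETc × 31 d = 5.0135 × 31 = 155.419 mm
D − Pe = 155.419 − 2.8 = 152.619 mm
Volume = 152.619 mm × 261.1 ha × 10 = 398488.2 m³

398500 m³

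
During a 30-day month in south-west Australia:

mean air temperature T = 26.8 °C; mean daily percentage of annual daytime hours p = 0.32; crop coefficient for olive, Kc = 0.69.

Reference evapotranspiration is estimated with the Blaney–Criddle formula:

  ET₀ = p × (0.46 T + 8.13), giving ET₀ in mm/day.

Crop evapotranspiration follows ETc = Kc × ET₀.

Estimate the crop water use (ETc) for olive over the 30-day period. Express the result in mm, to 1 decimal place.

ET₀ = 0.32 × (0.46 × 26.8 + 8.13) = 0.32 × 20.458 = 6.5466 mm/d
ETc = Kc × ET₀ = 0.69 × 6.5466 = 4.5172 mm/d
Over 30 days: 4.5172 × 30 = 135.516 mm

135.5 mm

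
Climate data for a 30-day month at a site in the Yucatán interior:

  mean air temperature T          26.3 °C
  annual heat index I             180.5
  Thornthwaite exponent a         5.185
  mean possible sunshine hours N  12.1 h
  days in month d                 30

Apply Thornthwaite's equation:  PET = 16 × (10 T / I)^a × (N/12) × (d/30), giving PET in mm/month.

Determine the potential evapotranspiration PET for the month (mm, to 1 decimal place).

113.6 mm

10T/I = 10 × 26.3 / 180.5 = 1.4571
(10T/I)^a = 1.4571^5.185 = 7.0419
Uncorrected PET = 16 × 7.0419 = 112.670 mm
Correction = (N/12)(d/30) = (12.1/12)(30/30) = 1.0083
PET = 112.670 × 1.0083 = 113.605 mm/month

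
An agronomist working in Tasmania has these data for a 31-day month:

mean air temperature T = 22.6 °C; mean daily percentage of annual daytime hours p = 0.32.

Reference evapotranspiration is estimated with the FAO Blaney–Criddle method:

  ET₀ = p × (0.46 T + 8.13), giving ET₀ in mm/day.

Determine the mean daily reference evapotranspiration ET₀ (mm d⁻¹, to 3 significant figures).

5.93 mm d⁻¹

ET₀ = 0.32 × (0.46 × 22.6 + 8.13) = 0.32 × 18.526 = 5.9283 mm/d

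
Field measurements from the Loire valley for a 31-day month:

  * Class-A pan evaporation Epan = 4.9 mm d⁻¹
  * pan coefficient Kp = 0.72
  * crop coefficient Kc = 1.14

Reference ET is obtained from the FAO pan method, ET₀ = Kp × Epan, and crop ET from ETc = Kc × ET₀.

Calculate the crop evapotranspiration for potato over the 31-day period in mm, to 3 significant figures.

125 mm

ET₀ = 0.72 × 4.9 = 3.5280 mm/d
ETc = Kc × ET₀ = 1.14 × 3.5280 = 4.0219 mm/d
Over 31 days: 4.0219 × 31 = 124.679 mm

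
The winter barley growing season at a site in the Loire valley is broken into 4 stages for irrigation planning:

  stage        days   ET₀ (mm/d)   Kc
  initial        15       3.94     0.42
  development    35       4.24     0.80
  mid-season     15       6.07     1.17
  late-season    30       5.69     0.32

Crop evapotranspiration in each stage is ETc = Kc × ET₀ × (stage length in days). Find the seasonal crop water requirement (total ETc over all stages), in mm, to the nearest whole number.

305 mm

initial: 0.42 × 3.94 × 15 = 24.82 mm
development: 0.80 × 4.24 × 35 = 118.72 mm
mid-season: 1.17 × 6.07 × 15 = 106.53 mm
late-season: 0.32 × 5.69 × 30 = 54.62 mm
Seasonal total = 304.69 mm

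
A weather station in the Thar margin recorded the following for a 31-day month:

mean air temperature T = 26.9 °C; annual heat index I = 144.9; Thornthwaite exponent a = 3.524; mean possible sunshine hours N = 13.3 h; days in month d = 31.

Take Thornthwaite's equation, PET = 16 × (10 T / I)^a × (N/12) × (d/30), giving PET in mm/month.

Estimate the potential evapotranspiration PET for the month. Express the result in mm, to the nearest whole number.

10T/I = 10 × 26.9 / 144.9 = 1.8565
(10T/I)^a = 1.8565^3.524 = 8.8487
Uncorrected PET = 16 × 8.8487 = 141.579 mm
Correction = (N/12)(d/30) = (13.3/12)(31/30) = 1.1453
PET = 141.579 × 1.1453 = 162.150 mm/month

162 mm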